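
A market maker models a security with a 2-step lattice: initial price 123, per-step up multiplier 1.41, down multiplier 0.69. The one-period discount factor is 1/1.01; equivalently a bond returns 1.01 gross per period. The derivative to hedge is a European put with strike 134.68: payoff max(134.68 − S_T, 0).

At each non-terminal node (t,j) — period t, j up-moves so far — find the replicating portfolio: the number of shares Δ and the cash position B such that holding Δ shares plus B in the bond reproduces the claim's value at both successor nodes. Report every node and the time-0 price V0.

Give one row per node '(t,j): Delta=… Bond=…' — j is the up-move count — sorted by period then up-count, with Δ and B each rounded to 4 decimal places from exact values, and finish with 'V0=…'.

(0,0): Delta=-0.4541 Bond=86.1576
(1,0): Delta=-1.0000 Bond=133.3465
(1,1): Delta=-0.1202 Bond=29.1099
V0=30.2987

The replicating-portfolio and risk-neutral prices coincide; use p* = (1.01−0.69)/(1.41−0.69) = 0.4444 for the latter.
Terminal values V(2,·): V(2,0)=76.1197, V(2,1)=15.0133, V(2,2)=0.0000
  t=1,j=0: stock 84.8700 → up 119.6667 (V=15.0133), down 58.5603 (V=76.1197). Price 48.4765; hedge Δ=-1.0000, bond B=133.3465.
  t=1,j=1: stock 173.4300 → up 244.5363 (V=0.0000), down 119.6667 (V=15.0133). Price 8.2581; hedge Δ=-0.1202, bond B=29.1099.
  t=0,j=0: stock 123.0000 → up 173.4300 (V=8.2581), down 84.8700 (V=48.4765). Price 30.2987; hedge Δ=-0.4541, bond B=86.1576.
Each (Δ,B) replicates both successor values, so the strategy is self-financing and V0 is arbitrage-free.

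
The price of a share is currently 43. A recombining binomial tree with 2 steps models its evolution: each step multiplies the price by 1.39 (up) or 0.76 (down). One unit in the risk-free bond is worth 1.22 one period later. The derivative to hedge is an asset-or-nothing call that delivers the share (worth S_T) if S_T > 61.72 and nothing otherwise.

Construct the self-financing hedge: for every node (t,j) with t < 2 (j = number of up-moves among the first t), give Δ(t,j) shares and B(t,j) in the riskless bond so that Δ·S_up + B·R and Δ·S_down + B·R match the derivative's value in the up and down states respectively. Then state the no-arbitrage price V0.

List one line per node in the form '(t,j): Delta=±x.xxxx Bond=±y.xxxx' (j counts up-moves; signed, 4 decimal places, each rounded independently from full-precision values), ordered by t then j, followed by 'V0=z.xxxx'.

Under the risk-neutral measure, an up-move has probability p* = (R−d)/(u−d) = 0.7302 and values discount at R = 1.22.
Terminal payoffs: V(2,0)=0.0000, V(2,1)=0.0000, V(2,2)=83.0803
  t=1,j=0: stock 32.6800 → up 45.4252 (V=0.0000), down 24.8368 (V=0.0000). Price 0.0000; hedge Δ=0.0000, bond B=0.0000.
  t=1,j=1: stock 59.7700 → up 83.0803 (V=83.0803), down 45.4252 (V=0.0000). Price 49.7228; hedge Δ=2.2063, bond B=-82.1507.
  t=0,j=0: stock 43.0000 → up 59.7700 (V=49.7228), down 32.6800 (V=0.0000). Price 29.7586; hedge Δ=1.8355, bond B=-49.1664.
Check: Δ(0,0)·S0 + B(0,0) = 29.7586 = V0.

(0,0): Delta=1.8355 Bond=-49.1664
(1,0): Delta=0.0000 Bond=0.0000
(1,1): Delta=2.2063 Bond=-82.1507
V0=29.7586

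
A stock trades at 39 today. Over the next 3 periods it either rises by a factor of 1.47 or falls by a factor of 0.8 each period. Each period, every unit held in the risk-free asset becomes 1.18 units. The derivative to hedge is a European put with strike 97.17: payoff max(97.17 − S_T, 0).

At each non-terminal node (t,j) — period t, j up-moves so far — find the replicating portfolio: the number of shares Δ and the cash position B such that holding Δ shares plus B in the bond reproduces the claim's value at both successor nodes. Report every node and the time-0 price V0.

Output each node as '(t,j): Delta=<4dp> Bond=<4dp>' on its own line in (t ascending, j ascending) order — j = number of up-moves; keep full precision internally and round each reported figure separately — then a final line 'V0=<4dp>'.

(0,0): Delta=-0.7638 Bond=52.8957
(1,0): Delta=-1.0000 Bond=69.7860
(1,1): Delta=-0.6657 Bond=56.7931
(2,0): Delta=-1.0000 Bond=82.3475
(2,1): Delta=-1.0000 Bond=82.3475
(2,2): Delta=-0.5269 Bond=55.3154
V0=23.1070

Risk-neutral probability p* = (R−d)/(u−d) = (1.18−0.8)/(1.47−0.8) = 0.5672.
At expiry t=3: V(3,0)=77.2020, V(3,1)=60.4788, V(3,2)=29.7499, V(3,3)=0.0000
  t=2,j=0: stock 24.9600 → up 36.6912 (V=60.4788), down 19.9680 (V=77.2020). Price 57.3875; hedge Δ=-1.0000, bond B=82.3475.
  t=2,j=1: stock 45.8640 → up 67.4201 (V=29.7499), down 36.6912 (V=60.4788). Price 36.4835; hedge Δ=-1.0000, bond B=82.3475.
  t=2,j=2: stock 84.2751 → up 123.8844 (V=0.0000), down 67.4201 (V=29.7499). Price 10.9126; hedge Δ=-0.5269, bond B=55.3154.
  t=1,j=0: stock 31.2000 → up 45.8640 (V=36.4835), down 24.9600 (V=57.3875). Price 38.5860; hedge Δ=-1.0000, bond B=69.7860.
  t=1,j=1: stock 57.3300 → up 84.2751 (V=10.9126), down 45.8640 (V=36.4835). Price 18.6276; hedge Δ=-0.6657, bond B=56.7931.
  t=0,j=0: stock 39.0000 → up 57.3300 (V=18.6276), down 31.2000 (V=38.5860). Price 23.1070; hedge Δ=-0.7638, bond B=52.8957.
Check: Δ(0,0)·S0 + B(0,0) = 23.1070 = V0.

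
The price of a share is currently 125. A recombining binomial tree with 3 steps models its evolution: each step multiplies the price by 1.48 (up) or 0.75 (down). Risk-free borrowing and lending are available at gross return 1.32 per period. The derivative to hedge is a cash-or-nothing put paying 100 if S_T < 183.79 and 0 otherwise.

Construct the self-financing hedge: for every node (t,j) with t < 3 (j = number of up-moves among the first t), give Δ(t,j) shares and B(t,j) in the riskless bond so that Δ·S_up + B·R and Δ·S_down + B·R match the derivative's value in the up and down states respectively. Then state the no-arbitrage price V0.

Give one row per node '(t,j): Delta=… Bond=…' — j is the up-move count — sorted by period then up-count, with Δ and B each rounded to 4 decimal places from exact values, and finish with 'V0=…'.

(0,0): Delta=-0.2153 Bond=32.2601
(1,0): Delta=-0.8643 Bond=103.4329
(1,1): Delta=-0.1230 Bond=25.5028
(2,0): Delta=0.0000 Bond=75.7576
(2,1): Delta=-0.9873 Bond=153.5907
(2,2): Delta=0.0000 Bond=0.0000
V0=5.3505

Since d<R<u, set p* = (R−d)/(u−d) = 0.7808; price each node as the discounted p*-expectation of its children.
Terminal values V(3,·): V(3,0)=100.0000, V(3,1)=100.0000, V(3,2)=0.0000, V(3,3)=0.0000
(2,0): S=70.3125. Δ = (V_up−V_dn)/(S_up−S_dn) = (100.0000−100.0000)/(104.0625−52.7344) = 0.0000. V = [p*·100.0000 + (1−p*)·100.0000]/1.32 = 75.7576. B = V − Δ·S = 75.7576.
(2,1): S=138.7500. Δ = (V_up−V_dn)/(S_up−S_dn) = (0.0000−100.0000)/(205.3500−104.0625) = -0.9873. V = [p*·0.0000 + (1−p*)·100.0000]/1.32 = 16.6044. B = V − Δ·S = 153.5907.
(2,2): S=273.8000. Δ = (V_up−V_dn)/(S_up−S_dn) = (0.0000−0.0000)/(405.2240−205.3500) = 0.0000. V = [p*·0.0000 + (1−p*)·0.0000]/1.32 = 0.0000. B = V − Δ·S = 0.0000.
(1,0): S=93.7500. Δ = (V_up−V_dn)/(S_up−S_dn) = (16.6044−75.7576)/(138.7500−70.3125) = -0.8643. V = [p*·16.6044 + (1−p*)·75.7576]/1.32 = 22.4011. B = V − Δ·S = 103.4329.
(1,1): S=185.0000. Δ = (V_up−V_dn)/(S_up−S_dn) = (0.0000−16.6044)/(273.8000−138.7500) = -0.1230. V = [p*·0.0000 + (1−p*)·16.6044]/1.32 = 2.7571. B = V − Δ·S = 25.5028.
(0,0): S=125.0000. Δ = (V_up−V_dn)/(S_up−S_dn) = (2.7571−22.4011)/(185.0000−93.7500) = -0.2153. V = [p*·2.7571 + (1−p*)·22.4011]/1.32 = 5.3505. B = V − Δ·S = 32.2601.
The time-0 hedge costs 5.3505, which is the no-arbitrage price.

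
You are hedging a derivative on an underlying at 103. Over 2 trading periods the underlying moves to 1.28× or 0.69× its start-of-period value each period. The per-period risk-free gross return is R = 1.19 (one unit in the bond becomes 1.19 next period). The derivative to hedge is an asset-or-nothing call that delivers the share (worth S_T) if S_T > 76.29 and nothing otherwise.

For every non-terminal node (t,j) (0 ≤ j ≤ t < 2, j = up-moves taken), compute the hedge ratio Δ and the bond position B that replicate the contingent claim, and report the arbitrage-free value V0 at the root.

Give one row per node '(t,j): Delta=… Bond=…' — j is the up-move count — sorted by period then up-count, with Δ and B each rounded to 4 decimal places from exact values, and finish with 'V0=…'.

(0,0): Delta=1.1034 Bond=-11.4601
(1,0): Delta=2.1695 Bond=-89.4018
(1,1): Delta=1.0000 Bond=0.0000
V0=102.1942

Since d<R<u, set p* = (R−d)/(u−d) = 0.8475; price each node as the discounted p*-expectation of its children.
Payoff layer (t=2): V(2,0)=0.0000, V(2,1)=90.9696, V(2,2)=168.7552
  t=1,j=0: stock 71.0700 → up 90.9696 (V=90.9696), down 49.0383 (V=0.0000). Price 64.7839; hedge Δ=2.1695, bond B=-89.4018.
  t=1,j=1: stock 131.8400 → up 168.7552 (V=168.7552), down 90.9696 (V=90.9696). Price 131.8400; hedge Δ=1.0000, bond B=0.0000.
  t=0,j=0: stock 103.0000 → up 131.8400 (V=131.8400), down 71.0700 (V=64.7839). Price 102.1942; hedge Δ=1.1034, bond B=-11.4601.
Self-financing check: at every node Δ·S+B equals the discounted successor values.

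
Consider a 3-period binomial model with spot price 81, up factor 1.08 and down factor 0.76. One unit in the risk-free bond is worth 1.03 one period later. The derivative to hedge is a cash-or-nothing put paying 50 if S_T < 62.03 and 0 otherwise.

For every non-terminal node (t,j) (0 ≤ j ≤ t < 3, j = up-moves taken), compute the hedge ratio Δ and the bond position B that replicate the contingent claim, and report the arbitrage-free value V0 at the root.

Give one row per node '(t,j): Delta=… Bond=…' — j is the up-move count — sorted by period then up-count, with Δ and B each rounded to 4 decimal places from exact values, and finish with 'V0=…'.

The replicating-portfolio and risk-neutral prices coincide; use p* = (1.03−0.76)/(1.08−0.76) = 0.8437 for the latter.
Terminal payoffs: V(3,0)=50.0000, V(3,1)=50.0000, V(3,2)=0.0000, V(3,3)=0.0000
(2,0): S=46.7856. Δ = (V_up−V_dn)/(S_up−S_dn) = (50.0000−50.0000)/(50.5284−35.5571) = 0.0000. V = [p*·50.0000 + (1−p*)·50.0000]/1.03 = 48.5437. B = V − Δ·S = 48.5437.
(2,1): S=66.4848. Δ = (V_up−V_dn)/(S_up−S_dn) = (0.0000−50.0000)/(71.8036−50.5284) = -2.3502. V = [p*·0.0000 + (1−p*)·50.0000]/1.03 = 7.5850. B = V − Δ·S = 163.8350.
(2,2): S=94.4784. Δ = (V_up−V_dn)/(S_up−S_dn) = (0.0000−0.0000)/(102.0367−71.8036) = 0.0000. V = [p*·0.0000 + (1−p*)·0.0000]/1.03 = 0.0000. B = V − Δ·S = 0.0000.
(1,0): S=61.5600. Δ = (V_up−V_dn)/(S_up−S_dn) = (7.5850−48.5437)/(66.4848−46.7856) = -2.0792. V = [p*·7.5850 + (1−p*)·48.5437]/1.03 = 13.5774. B = V − Δ·S = 141.5735.
(1,1): S=87.4800. Δ = (V_up−V_dn)/(S_up−S_dn) = (0.0000−7.5850)/(94.4784−66.4848) = -0.2710. V = [p*·0.0000 + (1−p*)·7.5850]/1.03 = 1.1506. B = V − Δ·S = 24.8536.
(0,0): S=81.0000. Δ = (V_up−V_dn)/(S_up−S_dn) = (1.1506−13.5774)/(87.4800−61.5600) = -0.4794. V = [p*·1.1506 + (1−p*)·13.5774]/1.03 = 3.0023. B = V − Δ·S = 41.8360.
The time-0 hedge costs 3.0023, which is the no-arbitrage price.

(0,0): Delta=-0.4794 Bond=41.8360
(1,0): Delta=-2.0792 Bond=141.5735
(1,1): Delta=-0.2710 Bond=24.8536
(2,0): Delta=0.0000 Bond=48.5437
(2,1): Delta=-2.3502 Bond=163.8350
(2,2): Delta=0.0000 Bond=0.0000
V0=3.0023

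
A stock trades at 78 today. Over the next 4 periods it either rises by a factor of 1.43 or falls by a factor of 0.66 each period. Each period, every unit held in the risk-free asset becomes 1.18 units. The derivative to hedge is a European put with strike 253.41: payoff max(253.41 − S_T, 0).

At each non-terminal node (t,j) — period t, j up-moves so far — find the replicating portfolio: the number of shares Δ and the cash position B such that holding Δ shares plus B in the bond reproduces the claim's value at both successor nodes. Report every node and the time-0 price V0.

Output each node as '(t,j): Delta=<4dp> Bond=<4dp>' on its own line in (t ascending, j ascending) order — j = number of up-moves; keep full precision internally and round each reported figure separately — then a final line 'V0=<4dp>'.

The replicating-portfolio and risk-neutral prices coincide; use p* = (1.18−0.66)/(1.43−0.66) = 0.6753 for the latter.
Terminal values V(4,·): V(4,0)=238.6097, V(4,1)=221.3427, V(4,2)=183.9308, V(4,3)=102.8718, V(4,4)=0.0000
  t=3,j=0: stock 22.4247 → up 32.0673 (V=221.3427), down 14.8003 (V=238.6097). Price 192.3295; hedge Δ=-1.0000, bond B=214.7542.
  t=3,j=1: stock 48.5868 → up 69.4792 (V=183.9308), down 32.0673 (V=221.3427). Price 166.1674; hedge Δ=-1.0000, bond B=214.7542.
  t=3,j=2: stock 105.2715 → up 150.5382 (V=102.8718), down 69.4792 (V=183.9308). Price 109.4828; hedge Δ=-1.0000, bond B=214.7542.
  t=3,j=3: stock 228.0881 → up 326.1660 (V=0.0000), down 150.5382 (V=102.8718). Price 28.3050; hedge Δ=-0.5857, bond B=161.9048.
  t=2,j=0: stock 33.9768 → up 48.5868 (V=166.1674), down 22.4247 (V=192.3295). Price 148.0183; hedge Δ=-1.0000, bond B=181.9951.
  t=2,j=1: stock 73.6164 → up 105.2715 (V=109.4828), down 48.5868 (V=166.1674). Price 108.3787; hedge Δ=-1.0000, bond B=181.9951.
  t=2,j=2: stock 159.5022 → up 228.0881 (V=28.3050), down 105.2715 (V=109.4828). Price 46.3233; hedge Δ=-0.6610, bond B=151.7489.
  t=1,j=0: stock 51.4800 → up 73.6164 (V=108.3787), down 33.9768 (V=148.0183). Price 102.7531; hedge Δ=-1.0000, bond B=154.2331.
  t=1,j=1: stock 111.5400 → up 159.5022 (V=46.3233), down 73.6164 (V=108.3787). Price 56.3315; hedge Δ=-0.7225, bond B=136.9230.
  t=0,j=0: stock 78.0000 → up 111.5400 (V=56.3315), down 51.4800 (V=102.7531). Price 60.5114; hedge Δ=-0.7729, bond B=120.7993.
Self-financing check: at every node Δ·S+B equals the discounted successor values.

(0,0): Delta=-0.7729 Bond=120.7993
(1,0): Delta=-1.0000 Bond=154.2331
(1,1): Delta=-0.7225 Bond=136.9230
(2,0): Delta=-1.0000 Bond=181.9951
(2,1): Delta=-1.0000 Bond=181.9951
(2,2): Delta=-0.6610 Bond=151.7489
(3,0): Delta=-1.0000 Bond=214.7542
(3,1): Delta=-1.0000 Bond=214.7542
(3,2): Delta=-1.0000 Bond=214.7542
(3,3): Delta=-0.5857 Bond=161.9048
V0=60.5114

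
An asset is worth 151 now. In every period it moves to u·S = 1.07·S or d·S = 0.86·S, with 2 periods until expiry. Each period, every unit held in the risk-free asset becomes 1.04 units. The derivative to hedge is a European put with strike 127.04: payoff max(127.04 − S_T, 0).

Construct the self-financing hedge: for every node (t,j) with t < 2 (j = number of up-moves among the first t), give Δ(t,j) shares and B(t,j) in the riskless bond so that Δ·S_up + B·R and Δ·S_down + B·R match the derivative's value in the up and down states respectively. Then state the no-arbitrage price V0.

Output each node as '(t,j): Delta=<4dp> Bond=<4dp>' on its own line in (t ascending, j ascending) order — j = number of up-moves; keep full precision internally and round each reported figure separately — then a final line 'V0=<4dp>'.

(0,0): Delta=-0.0665 Bond=10.3372
(1,0): Delta=-0.5633 Bond=75.2547
(1,1): Delta=0.0000 Bond=0.0000
V0=0.2898

Under the risk-neutral measure, an up-move has probability p* = (R−d)/(u−d) = 0.8571 and values discount at R = 1.04.
Payoff layer (t=2): V(2,0)=15.3604, V(2,1)=0.0000, V(2,2)=0.0000
(1,0): S=129.8600. Δ = (V_up−V_dn)/(S_up−S_dn) = (0.0000−15.3604)/(138.9502−111.6796) = -0.5633. V = [p*·0.0000 + (1−p*)·15.3604]/1.04 = 2.1099. B = V − Δ·S = 75.2547.
(1,1): S=161.5700. Δ = (V_up−V_dn)/(S_up−S_dn) = (0.0000−0.0000)/(172.8799−138.9502) = 0.0000. V = [p*·0.0000 + (1−p*)·0.0000]/1.04 = 0.0000. B = V − Δ·S = 0.0000.
(0,0): S=151.0000. Δ = (V_up−V_dn)/(S_up−S_dn) = (0.0000−2.1099)/(161.5700−129.8600) = -0.0665. V = [p*·0.0000 + (1−p*)·2.1099]/1.04 = 0.2898. B = V − Δ·S = 10.3372.
Root portfolio cost Δ·151+B reproduces V0=0.2898.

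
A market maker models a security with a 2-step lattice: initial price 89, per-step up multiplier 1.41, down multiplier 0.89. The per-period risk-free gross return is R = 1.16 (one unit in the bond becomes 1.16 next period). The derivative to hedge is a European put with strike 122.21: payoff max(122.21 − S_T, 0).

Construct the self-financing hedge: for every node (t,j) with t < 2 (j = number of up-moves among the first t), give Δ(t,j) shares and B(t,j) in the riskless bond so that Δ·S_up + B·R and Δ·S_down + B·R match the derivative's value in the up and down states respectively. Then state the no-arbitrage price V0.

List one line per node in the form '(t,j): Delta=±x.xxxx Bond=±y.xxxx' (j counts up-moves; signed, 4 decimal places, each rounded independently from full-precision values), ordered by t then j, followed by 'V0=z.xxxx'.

(0,0): Delta=-0.4707 Bond=54.6757
(1,0): Delta=-1.0000 Bond=105.3534
(1,1): Delta=-0.1613 Bond=24.6000
V0=12.7877

The replicating-portfolio and risk-neutral prices coincide; use p* = (1.16−0.89)/(1.41−0.89) = 0.5192 for the latter.
At expiry t=2: V(2,0)=51.7131, V(2,1)=10.5239, V(2,2)=0.0000
(1,0): S=79.2100. Δ = (V_up−V_dn)/(S_up−S_dn) = (10.5239−51.7131)/(111.6861−70.4969) = -1.0000. V = [p*·10.5239 + (1−p*)·51.7131]/1.16 = 26.1434. B = V − Δ·S = 105.3534.
(1,1): S=125.4900. Δ = (V_up−V_dn)/(S_up−S_dn) = (0.0000−10.5239)/(176.9409−111.6861) = -0.1613. V = [p*·0.0000 + (1−p*)·10.5239]/1.16 = 4.3617. B = V − Δ·S = 24.6000.
(0,0): S=89.0000. Δ = (V_up−V_dn)/(S_up−S_dn) = (4.3617−26.1434)/(125.4900−79.2100) = -0.4707. V = [p*·4.3617 + (1−p*)·26.1434]/1.16 = 12.7877. B = V − Δ·S = 54.6757.
Self-financing check: at every node Δ·S+B equals the discounted successor values.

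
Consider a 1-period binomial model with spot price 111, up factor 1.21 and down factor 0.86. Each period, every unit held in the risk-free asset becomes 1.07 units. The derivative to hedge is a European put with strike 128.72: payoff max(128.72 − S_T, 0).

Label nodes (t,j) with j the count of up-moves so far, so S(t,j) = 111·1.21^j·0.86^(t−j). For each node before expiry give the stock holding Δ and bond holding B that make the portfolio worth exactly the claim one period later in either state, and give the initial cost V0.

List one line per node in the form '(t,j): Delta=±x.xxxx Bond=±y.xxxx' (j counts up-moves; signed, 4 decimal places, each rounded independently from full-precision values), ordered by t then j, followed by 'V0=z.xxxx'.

The replicating-portfolio and risk-neutral prices coincide; use p* = (1.07−0.86)/(1.21−0.86) = 0.6000 for the latter.
Terminal values V(1,·): V(1,0)=33.2600, V(1,1)=0.0000
Node (0,0) S=111.0000: V=(p*·0.0000+(1−p*)·33.2600)/1.07=12.4336; Δ=(0.0000−33.2600)/(134.3100−95.4600)=-0.8561; B=V−Δ·S=107.4622
Self-financing check: at every node Δ·S+B equals the discounted successor values.

(0,0): Delta=-0.8561 Bond=107.4622
V0=12.4336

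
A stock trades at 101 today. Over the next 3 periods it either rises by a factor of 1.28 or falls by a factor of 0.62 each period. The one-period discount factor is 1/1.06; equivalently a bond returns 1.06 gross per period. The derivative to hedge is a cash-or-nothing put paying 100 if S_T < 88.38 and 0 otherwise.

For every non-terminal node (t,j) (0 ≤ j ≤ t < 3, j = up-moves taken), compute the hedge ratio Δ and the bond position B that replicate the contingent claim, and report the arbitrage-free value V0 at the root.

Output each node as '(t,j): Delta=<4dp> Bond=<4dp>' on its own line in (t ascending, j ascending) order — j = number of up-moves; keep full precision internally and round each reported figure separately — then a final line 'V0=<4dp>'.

No-arbitrage ⇒ martingale measure with p* = (R−d)/(u−d) = 0.6667.
Payoff layer (t=3): V(3,0)=100.0000, V(3,1)=100.0000, V(3,2)=0.0000, V(3,3)=0.0000
Node (2,0) S=38.8244: V=(p*·100.0000+(1−p*)·100.0000)/1.06=94.3396; Δ=(100.0000−100.0000)/(49.6952−24.0711)=0.0000; B=V−Δ·S=94.3396
Node (2,1) S=80.1536: V=(p*·0.0000+(1−p*)·100.0000)/1.06=31.4465; Δ=(0.0000−100.0000)/(102.5966−49.6952)=-1.8903; B=V−Δ·S=182.9617
Node (2,2) S=165.4784: V=(p*·0.0000+(1−p*)·0.0000)/1.06=0.0000; Δ=(0.0000−0.0000)/(211.8124−102.5966)=0.0000; B=V−Δ·S=0.0000
Node (1,0) S=62.6200: V=(p*·31.4465+(1−p*)·94.3396)/1.06=49.4442; Δ=(31.4465−94.3396)/(80.1536−38.8244)=-1.5218; B=V−Δ·S=144.7368
Node (1,1) S=129.2800: V=(p*·0.0000+(1−p*)·31.4465)/1.06=9.8888; Δ=(0.0000−31.4465)/(165.4784−80.1536)=-0.3686; B=V−Δ·S=57.5351
Node (0,0) S=101.0000: V=(p*·9.8888+(1−p*)·49.4442)/1.06=21.7679; Δ=(9.8888−49.4442)/(129.2800−62.6200)=-0.5934; B=V−Δ·S=81.7003
Check: Δ(0,0)·S0 + B(0,0) = 21.7679 = V0.

(0,0): Delta=-0.5934 Bond=81.7003
(1,0): Delta=-1.5218 Bond=144.7368
(1,1): Delta=-0.3686 Bond=57.5351
(2,0): Delta=0.0000 Bond=94.3396
(2,1): Delta=-1.8903 Bond=182.9617
(2,2): Delta=0.0000 Bond=0.0000
V0=21.7679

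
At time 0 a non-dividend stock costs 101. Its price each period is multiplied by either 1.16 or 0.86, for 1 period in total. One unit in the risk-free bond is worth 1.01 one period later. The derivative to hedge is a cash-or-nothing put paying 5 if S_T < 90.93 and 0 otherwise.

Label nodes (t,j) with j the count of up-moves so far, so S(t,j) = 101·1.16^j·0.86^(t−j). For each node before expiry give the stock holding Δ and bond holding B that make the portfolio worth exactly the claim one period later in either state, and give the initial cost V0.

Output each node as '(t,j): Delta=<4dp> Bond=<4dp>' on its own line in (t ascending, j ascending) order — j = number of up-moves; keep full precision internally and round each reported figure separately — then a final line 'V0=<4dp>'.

Risk-neutral probability p* = (R−d)/(u−d) = (1.01−0.86)/(1.16−0.86) = 0.5000.
At expiry t=1: V(1,0)=5.0000, V(1,1)=0.0000
(0,0): S=101.0000. Δ = (V_up−V_dn)/(S_up−S_dn) = (0.0000−5.0000)/(117.1600−86.8600) = -0.1650. V = [p*·0.0000 + (1−p*)·5.0000]/1.01 = 2.4752. B = V − Δ·S = 19.1419.
Check: Δ(0,0)·S0 + B(0,0) = 2.4752 = V0.

(0,0): Delta=-0.1650 Bond=19.1419
V0=2.4752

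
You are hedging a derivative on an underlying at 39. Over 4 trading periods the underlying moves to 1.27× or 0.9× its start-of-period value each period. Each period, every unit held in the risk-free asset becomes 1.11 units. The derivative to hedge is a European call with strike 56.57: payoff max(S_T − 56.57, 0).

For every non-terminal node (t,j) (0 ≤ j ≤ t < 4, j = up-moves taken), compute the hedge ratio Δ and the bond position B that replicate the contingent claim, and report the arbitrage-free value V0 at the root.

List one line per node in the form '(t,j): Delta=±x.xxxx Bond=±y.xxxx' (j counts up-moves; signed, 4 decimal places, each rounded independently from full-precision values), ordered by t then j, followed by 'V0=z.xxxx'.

(0,0): Delta=0.5984 Bond=-17.0771
(1,0): Delta=0.3086 Bond=-8.7821
(1,1): Delta=0.7549 Bond=-26.7068
(2,0): Delta=0.0000 Bond=0.0000
(2,1): Delta=0.4752 Bond=-17.1753
(2,2): Delta=0.9060 Bond=-39.1450
(3,0): Delta=0.0000 Bond=0.0000
(3,1): Delta=0.0000 Bond=0.0000
(3,2): Delta=0.7318 Bond=-33.5900
(3,3): Delta=1.0000 Bond=-50.9640
V0=6.2615

Risk-neutral probability p* = (R−d)/(u−d) = (1.11−0.9)/(1.27−0.9) = 0.5676.
Terminal values V(4,·): V(4,0)=0.0000, V(4,1)=0.0000, V(4,2)=0.0000, V(4,3)=15.3282, V(4,4)=44.8864
  t=3,j=0: stock 28.4310 → up 36.1074 (V=0.0000), down 25.5879 (V=0.0000). Price 0.0000; hedge Δ=0.0000, bond B=0.0000.
  t=3,j=1: stock 40.1193 → up 50.9515 (V=0.0000), down 36.1074 (V=0.0000). Price 0.0000; hedge Δ=0.0000, bond B=0.0000.
  t=3,j=2: stock 56.6128 → up 71.8982 (V=15.3282), down 50.9515 (V=0.0000). Price 7.8377; hedge Δ=0.7318, bond B=-33.5900.
  t=3,j=3: stock 79.8869 → up 101.4564 (V=44.8864), down 71.8982 (V=15.3282). Price 28.9230; hedge Δ=1.0000, bond B=-50.9640.
  t=2,j=0: stock 31.5900 → up 40.1193 (V=0.0000), down 28.4310 (V=0.0000). Price 0.0000; hedge Δ=0.0000, bond B=0.0000.
  t=2,j=1: stock 44.5770 → up 56.6128 (V=7.8377), down 40.1193 (V=0.0000). Price 4.0076; hedge Δ=0.4752, bond B=-17.1753.
  t=2,j=2: stock 62.9031 → up 79.8869 (V=28.9230), down 56.6128 (V=7.8377). Price 17.8423; hedge Δ=0.9060, bond B=-39.1450.
  t=1,j=0: stock 35.1000 → up 44.5770 (V=4.0076), down 31.5900 (V=0.0000). Price 2.0492; hedge Δ=0.3086, bond B=-8.7821.
  t=1,j=1: stock 49.5300 → up 62.9031 (V=17.8423), down 44.5770 (V=4.0076). Price 10.6845; hedge Δ=0.7549, bond B=-26.7068.
  t=0,j=0: stock 39.0000 → up 49.5300 (V=10.6845), down 35.1000 (V=2.0492). Price 6.2615; hedge Δ=0.5984, bond B=-17.0771.
The time-0 hedge costs 6.2615, which is the no-arbitrage price.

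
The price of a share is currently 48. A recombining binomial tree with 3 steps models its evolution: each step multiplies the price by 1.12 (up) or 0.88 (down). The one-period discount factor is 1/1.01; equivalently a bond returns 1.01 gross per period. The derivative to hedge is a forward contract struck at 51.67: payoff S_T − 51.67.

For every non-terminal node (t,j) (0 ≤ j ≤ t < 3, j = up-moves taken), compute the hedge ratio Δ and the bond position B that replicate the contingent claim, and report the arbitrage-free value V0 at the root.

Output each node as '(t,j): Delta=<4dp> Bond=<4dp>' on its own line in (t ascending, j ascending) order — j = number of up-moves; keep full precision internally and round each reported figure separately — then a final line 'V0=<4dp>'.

(0,0): Delta=1.0000 Bond=-50.1504
(1,0): Delta=1.0000 Bond=-50.6519
(1,1): Delta=1.0000 Bond=-50.6519
(2,0): Delta=1.0000 Bond=-51.1584
(2,1): Delta=1.0000 Bond=-51.1584
(2,2): Delta=1.0000 Bond=-51.1584
V0=-2.1504

The replicating-portfolio and risk-neutral prices coincide; use p* = (1.01−0.88)/(1.12−0.88) = 0.5417 for the latter.
Terminal values V(3,·): V(3,0)=-18.9593, V(3,1)=-10.0383, V(3,2)=1.3159, V(3,3)=15.7665
Node (2,0) S=37.1712: V=(p*·-10.0383+(1−p*)·-18.9593)/1.01=-13.9872; Δ=(-10.0383−-18.9593)/(41.6317−32.7107)=1.0000; B=V−Δ·S=-51.1584
Node (2,1) S=47.3088: V=(p*·1.3159+(1−p*)·-10.0383)/1.01=-3.8496; Δ=(1.3159−-10.0383)/(52.9859−41.6317)=1.0000; B=V−Δ·S=-51.1584
Node (2,2) S=60.2112: V=(p*·15.7665+(1−p*)·1.3159)/1.01=9.0528; Δ=(15.7665−1.3159)/(67.4365−52.9859)=1.0000; B=V−Δ·S=-51.1584
Node (1,0) S=42.2400: V=(p*·-3.8496+(1−p*)·-13.9872)/1.01=-8.4119; Δ=(-3.8496−-13.9872)/(47.3088−37.1712)=1.0000; B=V−Δ·S=-50.6519
Node (1,1) S=53.7600: V=(p*·9.0528+(1−p*)·-3.8496)/1.01=3.1081; Δ=(9.0528−-3.8496)/(60.2112−47.3088)=1.0000; B=V−Δ·S=-50.6519
Node (0,0) S=48.0000: V=(p*·3.1081+(1−p*)·-8.4119)/1.01=-2.1504; Δ=(3.1081−-8.4119)/(53.7600−42.2400)=1.0000; B=V−Δ·S=-50.1504
Root portfolio cost Δ·48+B reproduces V0=-2.1504.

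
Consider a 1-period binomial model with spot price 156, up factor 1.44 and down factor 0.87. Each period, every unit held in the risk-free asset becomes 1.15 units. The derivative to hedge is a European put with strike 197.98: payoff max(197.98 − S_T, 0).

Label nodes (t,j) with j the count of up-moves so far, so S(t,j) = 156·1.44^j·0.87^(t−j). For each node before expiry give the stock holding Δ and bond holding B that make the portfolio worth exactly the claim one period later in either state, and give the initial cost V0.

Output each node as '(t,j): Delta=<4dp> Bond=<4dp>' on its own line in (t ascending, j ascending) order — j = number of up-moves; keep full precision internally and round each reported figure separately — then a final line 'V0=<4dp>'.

No-arbitrage ⇒ martingale measure with p* = (R−d)/(u−d) = 0.4912.
Terminal payoffs: V(1,0)=62.2600, V(1,1)=0.0000
Node (0,0) S=156.0000: V=(p*·0.0000+(1−p*)·62.2600)/1.15=27.5445; Δ=(0.0000−62.2600)/(224.6400−135.7200)=-0.7002; B=V−Δ·S=136.7725
Check: Δ(0,0)·S0 + B(0,0) = 27.5445 = V0.

(0,0): Delta=-0.7002 Bond=136.7725
V0=27.5445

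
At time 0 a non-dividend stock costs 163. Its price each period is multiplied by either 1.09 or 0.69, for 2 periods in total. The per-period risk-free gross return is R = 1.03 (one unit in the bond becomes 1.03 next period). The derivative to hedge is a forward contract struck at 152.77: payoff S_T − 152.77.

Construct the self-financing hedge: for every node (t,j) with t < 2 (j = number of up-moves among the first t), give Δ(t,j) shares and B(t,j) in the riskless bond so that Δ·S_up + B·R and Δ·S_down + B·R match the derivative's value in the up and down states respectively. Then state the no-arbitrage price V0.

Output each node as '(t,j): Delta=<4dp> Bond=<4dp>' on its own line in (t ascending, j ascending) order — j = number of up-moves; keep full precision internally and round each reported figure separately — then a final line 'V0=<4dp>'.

No-arbitrage ⇒ martingale measure with p* = (R−d)/(u−d) = 0.8500.
Terminal payoffs: V(2,0)=-75.1657, V(2,1)=-30.1777, V(2,2)=40.8903
Node (1,0) S=112.4700: V=(p*·-30.1777+(1−p*)·-75.1657)/1.03=-35.8504; Δ=(-30.1777−-75.1657)/(122.5923−77.6043)=1.0000; B=V−Δ·S=-148.3204
Node (1,1) S=177.6700: V=(p*·40.8903+(1−p*)·-30.1777)/1.03=29.3496; Δ=(40.8903−-30.1777)/(193.6603−122.5923)=1.0000; B=V−Δ·S=-148.3204
Node (0,0) S=163.0000: V=(p*·29.3496+(1−p*)·-35.8504)/1.03=18.9996; Δ=(29.3496−-35.8504)/(177.6700−112.4700)=1.0000; B=V−Δ·S=-144.0004
Check: Δ(0,0)·S0 + B(0,0) = 18.9996 = V0.

(0,0): Delta=1.0000 Bond=-144.0004
(1,0): Delta=1.0000 Bond=-148.3204
(1,1): Delta=1.0000 Bond=-148.3204
V0=18.9996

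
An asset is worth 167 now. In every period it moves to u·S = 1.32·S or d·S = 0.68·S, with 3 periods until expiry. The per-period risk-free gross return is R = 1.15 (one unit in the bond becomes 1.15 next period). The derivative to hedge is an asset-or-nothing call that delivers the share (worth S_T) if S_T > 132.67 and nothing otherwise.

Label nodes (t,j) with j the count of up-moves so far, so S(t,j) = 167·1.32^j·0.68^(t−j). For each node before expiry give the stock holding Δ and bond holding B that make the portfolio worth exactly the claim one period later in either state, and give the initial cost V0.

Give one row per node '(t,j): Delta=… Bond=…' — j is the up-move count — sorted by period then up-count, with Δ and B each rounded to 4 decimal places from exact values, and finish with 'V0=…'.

(0,0): Delta=1.2567 Bond=-53.9294
(1,0): Delta=1.7386 Bond=-116.7413
(1,1): Delta=1.1669 Bond=-42.2256
(2,0): Delta=0.0000 Bond=0.0000
(2,1): Delta=2.0625 Bond=-182.8119
(2,2): Delta=1.0000 Bond=0.0000
V0=155.9347

Since d<R<u, set p* = (R−d)/(u−d) = 0.7344; price each node as the discounted p*-expectation of its children.
Terminal values V(3,·): V(3,0)=0.0000, V(3,1)=0.0000, V(3,2)=197.8669, V(3,3)=384.0947
Node (2,0) S=77.2208: V=(p*·0.0000+(1−p*)·0.0000)/1.15=0.0000; Δ=(0.0000−0.0000)/(101.9315−52.5101)=0.0000; B=V−Δ·S=0.0000
Node (2,1) S=149.8992: V=(p*·197.8669+(1−p*)·0.0000)/1.15=126.3552; Δ=(197.8669−0.0000)/(197.8669−101.9315)=2.0625; B=V−Δ·S=-182.8119
Node (2,2) S=290.9808: V=(p*·384.0947+(1−p*)·197.8669)/1.15=290.9808; Δ=(384.0947−197.8669)/(384.0947−197.8669)=1.0000; B=V−Δ·S=0.0000
Node (1,0) S=113.5600: V=(p*·126.3552+(1−p*)·0.0000)/1.15=80.6888; Δ=(126.3552−0.0000)/(149.8992−77.2208)=1.7386; B=V−Δ·S=-116.7413
Node (1,1) S=220.4400: V=(p*·290.9808+(1−p*)·126.3552)/1.15=215.0019; Δ=(290.9808−126.3552)/(290.9808−149.8992)=1.1669; B=V−Δ·S=-42.2256
Node (0,0) S=167.0000: V=(p*·215.0019+(1−p*)·80.6888)/1.15=155.9347; Δ=(215.0019−80.6888)/(220.4400−113.5600)=1.2567; B=V−Δ·S=-53.9294
Self-financing check: at every node Δ·S+B equals the discounted successor values.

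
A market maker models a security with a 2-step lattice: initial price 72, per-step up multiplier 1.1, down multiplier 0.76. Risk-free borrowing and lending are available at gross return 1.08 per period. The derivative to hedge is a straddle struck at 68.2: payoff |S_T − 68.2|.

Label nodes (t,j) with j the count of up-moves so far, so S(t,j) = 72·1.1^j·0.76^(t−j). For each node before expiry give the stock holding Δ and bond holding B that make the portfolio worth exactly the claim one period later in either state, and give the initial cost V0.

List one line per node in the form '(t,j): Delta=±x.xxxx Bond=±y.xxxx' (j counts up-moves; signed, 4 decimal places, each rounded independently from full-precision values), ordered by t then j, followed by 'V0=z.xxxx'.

Risk-neutral probability p* = (R−d)/(u−d) = (1.08−0.76)/(1.1−0.76) = 0.9412.
Terminal payoffs: V(2,0)=26.6128, V(2,1)=8.0080, V(2,2)=18.9200
  t=1,j=0: stock 54.7200 → up 60.1920 (V=8.0080), down 41.5872 (V=26.6128). Price 8.4281; hedge Δ=-1.0000, bond B=63.1481.
  t=1,j=1: stock 79.2000 → up 87.1200 (V=18.9200), down 60.1920 (V=8.0080). Price 16.9242; hedge Δ=0.4052, bond B=-15.1699.
  t=0,j=0: stock 72.0000 → up 79.2000 (V=16.9242), down 54.7200 (V=8.4281). Price 15.2078; hedge Δ=0.3471, bond B=-9.7805.
Root portfolio cost Δ·72+B reproduces V0=15.2078.

(0,0): Delta=0.3471 Bond=-9.7805
(1,0): Delta=-1.0000 Bond=63.1481
(1,1): Delta=0.4052 Bond=-15.1699
V0=15.2078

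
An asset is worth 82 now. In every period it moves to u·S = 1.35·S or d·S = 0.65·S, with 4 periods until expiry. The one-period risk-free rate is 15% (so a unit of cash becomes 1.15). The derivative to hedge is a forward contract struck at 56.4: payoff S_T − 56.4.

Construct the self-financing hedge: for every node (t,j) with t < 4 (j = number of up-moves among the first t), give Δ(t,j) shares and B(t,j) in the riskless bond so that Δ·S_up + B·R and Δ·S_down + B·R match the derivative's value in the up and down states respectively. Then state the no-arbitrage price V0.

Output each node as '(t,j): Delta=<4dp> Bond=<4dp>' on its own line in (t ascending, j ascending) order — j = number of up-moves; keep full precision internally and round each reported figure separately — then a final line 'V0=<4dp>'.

(0,0): Delta=1.0000 Bond=-32.2469
(1,0): Delta=1.0000 Bond=-37.0839
(1,1): Delta=1.0000 Bond=-37.0839
(2,0): Delta=1.0000 Bond=-42.6465
(2,1): Delta=1.0000 Bond=-42.6465
(2,2): Delta=1.0000 Bond=-42.6465
(3,0): Delta=1.0000 Bond=-49.0435
(3,1): Delta=1.0000 Bond=-49.0435
(3,2): Delta=1.0000 Bond=-49.0435
(3,3): Delta=1.0000 Bond=-49.0435
V0=49.7531

Since d<R<u, set p* = (R−d)/(u−d) = 0.7143; price each node as the discounted p*-expectation of its children.
Payoff layer (t=4): V(4,0)=-41.7625, V(4,1)=-25.9990, V(4,2)=6.7405, V(4,3)=74.7380, V(4,4)=215.9635
Node (3,0) S=22.5192: V=(p*·-25.9990+(1−p*)·-41.7625)/1.15=-26.5242; Δ=(-25.9990−-41.7625)/(30.4010−14.6375)=1.0000; B=V−Δ·S=-49.0435
Node (3,1) S=46.7708: V=(p*·6.7405+(1−p*)·-25.9990)/1.15=-2.2727; Δ=(6.7405−-25.9990)/(63.1405−30.4010)=1.0000; B=V−Δ·S=-49.0435
Node (3,2) S=97.1393: V=(p*·74.7380+(1−p*)·6.7405)/1.15=48.0958; Δ=(74.7380−6.7405)/(131.1380−63.1405)=1.0000; B=V−Δ·S=-49.0435
Node (3,3) S=201.7508: V=(p*·215.9635+(1−p*)·74.7380)/1.15=152.7073; Δ=(215.9635−74.7380)/(272.3635−131.1380)=1.0000; B=V−Δ·S=-49.0435
Node (2,0) S=34.6450: V=(p*·-2.2727+(1−p*)·-26.5242)/1.15=-8.0015; Δ=(-2.2727−-26.5242)/(46.7708−22.5193)=1.0000; B=V−Δ·S=-42.6465
Node (2,1) S=71.9550: V=(p*·48.0958+(1−p*)·-2.2727)/1.15=29.3085; Δ=(48.0958−-2.2727)/(97.1393−46.7707)=1.0000; B=V−Δ·S=-42.6465
Node (2,2) S=149.4450: V=(p*·152.7073+(1−p*)·48.0958)/1.15=106.7985; Δ=(152.7073−48.0958)/(201.7508−97.1393)=1.0000; B=V−Δ·S=-42.6465
Node (1,0) S=53.3000: V=(p*·29.3085+(1−p*)·-8.0015)/1.15=16.2161; Δ=(29.3085−-8.0015)/(71.9550−34.6450)=1.0000; B=V−Δ·S=-37.0839
Node (1,1) S=110.7000: V=(p*·106.7985+(1−p*)·29.3085)/1.15=73.6161; Δ=(106.7985−29.3085)/(149.4450−71.9550)=1.0000; B=V−Δ·S=-37.0839
Node (0,0) S=82.0000: V=(p*·73.6161+(1−p*)·16.2161)/1.15=49.7531; Δ=(73.6161−16.2161)/(110.7000−53.3000)=1.0000; B=V−Δ·S=-32.2469
The time-0 hedge costs 49.7531, which is the no-arbitrage price.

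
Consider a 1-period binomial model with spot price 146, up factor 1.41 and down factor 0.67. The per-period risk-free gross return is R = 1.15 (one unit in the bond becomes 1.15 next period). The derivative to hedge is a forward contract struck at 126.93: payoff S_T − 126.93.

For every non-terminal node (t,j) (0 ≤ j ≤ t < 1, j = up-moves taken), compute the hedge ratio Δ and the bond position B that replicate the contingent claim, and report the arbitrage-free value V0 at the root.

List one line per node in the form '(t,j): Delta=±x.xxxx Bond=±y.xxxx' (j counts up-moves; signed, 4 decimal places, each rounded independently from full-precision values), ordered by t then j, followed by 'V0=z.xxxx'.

Risk-neutral probability p* = (R−d)/(u−d) = (1.15−0.67)/(1.41−0.67) = 0.6486.
Payoff layer (t=1): V(1,0)=-29.1100, V(1,1)=78.9300
Node (0,0) S=146.0000: V=(p*·78.9300+(1−p*)·-29.1100)/1.15=35.6261; Δ=(78.9300−-29.1100)/(205.8600−97.8200)=1.0000; B=V−Δ·S=-110.3739
Check: Δ(0,0)·S0 + B(0,0) = 35.6261 = V0.

(0,0): Delta=1.0000 Bond=-110.3739
V0=35.6261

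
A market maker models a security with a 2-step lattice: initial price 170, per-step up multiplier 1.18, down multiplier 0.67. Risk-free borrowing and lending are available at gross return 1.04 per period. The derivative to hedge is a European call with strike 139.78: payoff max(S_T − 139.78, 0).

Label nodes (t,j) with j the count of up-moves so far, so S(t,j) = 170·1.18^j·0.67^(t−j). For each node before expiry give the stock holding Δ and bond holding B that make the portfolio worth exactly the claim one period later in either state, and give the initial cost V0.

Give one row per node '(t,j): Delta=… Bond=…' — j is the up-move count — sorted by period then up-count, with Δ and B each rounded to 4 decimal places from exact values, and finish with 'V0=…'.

Under the risk-neutral measure, an up-move has probability p* = (R−d)/(u−d) = 0.7255 and values discount at R = 1.04.
At expiry t=2: V(2,0)=0.0000, V(2,1)=0.0000, V(2,2)=96.9280
Node (1,0) S=113.9000: V=(p*·0.0000+(1−p*)·0.0000)/1.04=0.0000; Δ=(0.0000−0.0000)/(134.4020−76.3130)=0.0000; B=V−Δ·S=0.0000
Node (1,1) S=200.6000: V=(p*·96.9280+(1−p*)·0.0000)/1.04=67.6157; Δ=(96.9280−0.0000)/(236.7080−134.4020)=0.9474; B=V−Δ·S=-122.4392
Node (0,0) S=170.0000: V=(p*·67.6157+(1−p*)·0.0000)/1.04=47.1678; Δ=(67.6157−0.0000)/(200.6000−113.9000)=0.7799; B=V−Δ·S=-85.4120
Self-financing check: at every node Δ·S+B equals the discounted successor values.

(0,0): Delta=0.7799 Bond=-85.4120
(1,0): Delta=0.0000 Bond=0.0000
(1,1): Delta=0.9474 Bond=-122.4392
V0=47.1678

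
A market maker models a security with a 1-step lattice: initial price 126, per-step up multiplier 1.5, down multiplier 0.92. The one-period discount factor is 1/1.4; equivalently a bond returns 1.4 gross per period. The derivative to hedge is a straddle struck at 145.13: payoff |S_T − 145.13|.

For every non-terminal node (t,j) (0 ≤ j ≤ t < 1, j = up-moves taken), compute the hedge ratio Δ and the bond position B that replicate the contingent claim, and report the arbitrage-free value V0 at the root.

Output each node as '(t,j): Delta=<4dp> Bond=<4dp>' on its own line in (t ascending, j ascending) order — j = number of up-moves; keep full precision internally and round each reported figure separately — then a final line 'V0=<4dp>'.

(0,0): Delta=0.2006 Bond=4.2544
V0=29.5303

Under the risk-neutral measure, an up-move has probability p* = (R−d)/(u−d) = 0.8276 and values discount at R = 1.4.
Terminal values V(1,·): V(1,0)=29.2100, V(1,1)=43.8700
Node (0,0) S=126.0000: V=(p*·43.8700+(1−p*)·29.2100)/1.4=29.5303; Δ=(43.8700−29.2100)/(189.0000−115.9200)=0.2006; B=V−Δ·S=4.2544
Each (Δ,B) replicates both successor values, so the strategy is self-financing and V0 is arbitrage-free.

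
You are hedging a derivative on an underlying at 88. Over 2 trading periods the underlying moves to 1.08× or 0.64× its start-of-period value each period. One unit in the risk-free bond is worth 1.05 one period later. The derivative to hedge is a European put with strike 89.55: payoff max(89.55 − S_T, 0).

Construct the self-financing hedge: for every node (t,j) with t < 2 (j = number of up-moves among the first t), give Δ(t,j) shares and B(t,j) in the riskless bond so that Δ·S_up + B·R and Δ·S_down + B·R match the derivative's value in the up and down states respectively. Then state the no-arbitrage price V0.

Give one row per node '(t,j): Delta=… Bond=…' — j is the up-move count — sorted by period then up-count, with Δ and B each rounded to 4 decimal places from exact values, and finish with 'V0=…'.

The replicating-portfolio and risk-neutral prices coincide; use p* = (1.05−0.64)/(1.08−0.64) = 0.9318 for the latter.
Terminal values V(2,·): V(2,0)=53.5052, V(2,1)=28.7244, V(2,2)=0.0000
(1,0): S=56.3200. Δ = (V_up−V_dn)/(S_up−S_dn) = (28.7244−53.5052)/(60.8256−36.0448) = -1.0000. V = [p*·28.7244 + (1−p*)·53.5052]/1.05 = 28.9657. B = V − Δ·S = 85.2857.
(1,1): S=95.0400. Δ = (V_up−V_dn)/(S_up−S_dn) = (0.0000−28.7244)/(102.6432−60.8256) = -0.6869. V = [p*·0.0000 + (1−p*)·28.7244]/1.05 = 1.8652. B = V − Δ·S = 67.1479.
(0,0): S=88.0000. Δ = (V_up−V_dn)/(S_up−S_dn) = (1.8652−28.9657)/(95.0400−56.3200) = -0.6999. V = [p*·1.8652 + (1−p*)·28.9657]/1.05 = 3.5362. B = V − Δ·S = 65.1282.
Self-financing check: at every node Δ·S+B equals the discounted successor values.

(0,0): Delta=-0.6999 Bond=65.1282
(1,0): Delta=-1.0000 Bond=85.2857
(1,1): Delta=-0.6869 Bond=67.1479
V0=3.5362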